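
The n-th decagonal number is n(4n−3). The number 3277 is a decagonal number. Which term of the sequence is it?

Set n(4n−3) = 3277, giving 4n² − 3n − 3277 = 0.
So n = (3 + 229) / 8 = 232/8 = 29.

29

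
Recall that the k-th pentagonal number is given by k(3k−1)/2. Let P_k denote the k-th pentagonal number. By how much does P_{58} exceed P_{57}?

172

Consecutive pentagonal numbers differ by 3n − 2: here 3·58 − 2 = 172.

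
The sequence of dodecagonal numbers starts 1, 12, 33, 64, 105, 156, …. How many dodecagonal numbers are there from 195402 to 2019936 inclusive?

438

The n-th dodecagonal number is n(5n−4).
Smallest index with value ≥ 195402: n = 199 (giving 197209).
Largest index with value ≤ 2019936: n = 636 (giving 2019936).
Indices 199 through 636: 438 terms.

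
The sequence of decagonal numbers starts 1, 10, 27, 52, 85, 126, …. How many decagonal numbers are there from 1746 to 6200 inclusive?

18

The n-th decagonal number is n(4n−3).
Smallest index with value ≥ 1746: n = 22 (giving 1870).
Largest index with value ≤ 6200: n = 39 (giving 5967).
Indices 22 through 39: 18 terms.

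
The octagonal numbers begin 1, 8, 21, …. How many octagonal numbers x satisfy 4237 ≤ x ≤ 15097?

The n-th octagonal number is n(3n−2).
Smallest index with value ≥ 4237: n = 38 (giving 4256).
Largest index with value ≤ 15097: n = 71 (giving 14981).
Indices 38 through 71: 34 terms.

34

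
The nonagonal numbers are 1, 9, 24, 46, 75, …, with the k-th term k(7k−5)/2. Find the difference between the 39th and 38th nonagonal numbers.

Consecutive nonagonal numbers differ by 7n − 6: here 7·39 − 6 = 267.

267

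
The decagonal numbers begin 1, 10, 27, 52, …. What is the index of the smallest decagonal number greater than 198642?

Solve n(4n−3) > 198642 for integer n.
The largest n with value ≤ 198642 is 223 (since 198247 ≤ 198642 < 200032), so the first above is n = 224, value 200032.

224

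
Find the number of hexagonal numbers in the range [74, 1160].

The n-th hexagonal number is n(2n−1).
Smallest index with value ≥ 74: n = 7 (giving 91).
Largest index with value ≤ 1160: n = 24 (giving 1128).
Indices 7 through 24: 18 terms.

18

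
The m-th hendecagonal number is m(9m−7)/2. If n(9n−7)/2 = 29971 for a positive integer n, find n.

82

Set n(9n−7)/2 = 29971, giving 9n² − 7n − 59942 = 0.
So n = (7 + 1469) / 18 = 1476/18 = 82.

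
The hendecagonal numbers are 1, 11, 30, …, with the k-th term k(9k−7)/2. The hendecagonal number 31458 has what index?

84

Set n(9n−7)/2 = 31458, giving 9n² − 7n − 62916 = 0.
The discriminant is 49 + 72·31458 = 2265025, and √2265025 = 1505.
So n = (7 + 1505) / 18 = 1512/18 = 84.
Check: 84·(9·84 − 7)/2 = 31458. ✓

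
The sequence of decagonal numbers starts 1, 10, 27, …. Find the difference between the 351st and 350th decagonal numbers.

Consecutive decagonal numbers differ by 8n − 7: here 8·351 − 7 = 2801.

2801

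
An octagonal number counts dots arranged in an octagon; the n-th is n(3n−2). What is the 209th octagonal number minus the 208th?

Consecutive octagonal numbers differ by 6n − 5: here 6·209 − 5 = 1249.

1249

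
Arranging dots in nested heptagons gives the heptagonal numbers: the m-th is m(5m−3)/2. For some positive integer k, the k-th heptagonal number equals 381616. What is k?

Set n(5n−3)/2 = 381616, giving 5n² − 3n − 763232 = 0.
So n = (3 + 3907) / 10 = 3910/10 = 391.
Check: 391·(5·391 − 3)/2 = 381616. ✓

391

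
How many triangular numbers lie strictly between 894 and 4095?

The n-th triangular number is n(n+1)/2.
Smallest index with value > 894: n = 42 (giving 903).
Largest index with value < 4095: n = 89 (giving 4005).
Indices 42 through 89: 48 terms.

48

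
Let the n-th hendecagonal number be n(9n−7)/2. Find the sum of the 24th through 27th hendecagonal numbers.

11370

Σ i(9i−7)/2 = (9Σi² − 7Σi) / 2 over i = 24..27.
Σi = 378 − 276 = 102 and Σi² = 6930 − 4324 = 2606.
(9·2606 − 7·102) / 2 = 22740/2 = 11370.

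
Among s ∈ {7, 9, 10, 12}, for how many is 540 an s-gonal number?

s = 7: P(7, 15) = 540. ✓
s = 9: P(9, 12) = 474 and P(9, 13) = 559; 540 is not s-gonal.
s = 10: P(10, 12) = 540. ✓
s = 12: P(12, 10) = 460 and P(12, 11) = 561; 540 is not s-gonal.
Hits: s ∈ {7, 10} → 2.

2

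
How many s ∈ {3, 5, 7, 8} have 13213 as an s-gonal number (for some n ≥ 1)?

s = 3: P(3, 162) = 13203 and P(3, 163) = 13366; 13213 is not s-gonal.
s = 5: P(5, 94) = 13207 and P(5, 95) = 13490; 13213 is not s-gonal.
s = 7: P(7, 73) = 13213. ✓
s = 8: P(8, 66) = 12936 and P(8, 67) = 13333; 13213 is not s-gonal.
Hits: s ∈ {7} → 1.

1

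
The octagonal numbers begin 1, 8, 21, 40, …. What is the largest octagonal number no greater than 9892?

Solve n(3n−2) ≤ 9892 for integer n.
n = 57 gives 9633 ≤ 9892, while n = 58 gives 9976 > 9892; so the answer is 9633.

9633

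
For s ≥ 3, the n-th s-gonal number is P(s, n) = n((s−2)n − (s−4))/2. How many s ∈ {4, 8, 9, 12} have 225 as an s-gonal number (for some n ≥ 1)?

s = 4: P(4, 15) = 225. ✓
s = 8: P(8, 9) = 225. ✓
s = 9: P(9, 8) = 204 and P(9, 9) = 261; 225 is not s-gonal.
s = 12: P(12, 7) = 217 and P(12, 8) = 288; 225 is not s-gonal.
Hits: s ∈ {4, 8} → 2.

2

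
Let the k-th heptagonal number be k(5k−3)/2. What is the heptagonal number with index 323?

323·(5·323 − 3)/2 = 323·1612/2 = 323·806 = 260338.

260338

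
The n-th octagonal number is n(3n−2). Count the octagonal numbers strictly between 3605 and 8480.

18

The n-th octagonal number is n(3n−2).
Smallest index with value > 3605: n = 36 (giving 3816).
Largest index with value < 8480: n = 53 (giving 8321).
Indices 36 through 53: 18 terms.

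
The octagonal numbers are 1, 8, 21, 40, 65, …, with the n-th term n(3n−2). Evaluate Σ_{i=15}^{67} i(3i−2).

300139

Σ i(3i−2) = 3Σi² − 2Σi over i = 15..67.
Σi = 2278 − 105 = 2173 and Σi² = 102510 − 1015 = 101495.
3·101495 − 2·2173 = 300139.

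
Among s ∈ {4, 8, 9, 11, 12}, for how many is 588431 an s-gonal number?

1

s = 4: P(4, 767) = 588289 and P(4, 768) = 589824; 588431 is not s-gonal.
s = 8: P(8, 443) = 587861 and P(8, 444) = 590520; 588431 is not s-gonal.
s = 9: P(9, 410) = 587325 and P(9, 411) = 590196; 588431 is not s-gonal.
s = 11: P(11, 362) = 588431. ✓
s = 12: P(12, 343) = 586873 and P(12, 344) = 590304; 588431 is not s-gonal.
Hits: s ∈ {11} → 1.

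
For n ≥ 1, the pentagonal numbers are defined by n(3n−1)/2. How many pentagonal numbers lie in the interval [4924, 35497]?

The n-th pentagonal number is n(3n−1)/2.
Smallest index with value ≥ 4924: n = 58 (giving 5017).
Largest index with value ≤ 35497: n = 154 (giving 35497).
Indices 58 through 154: 97 terms.

97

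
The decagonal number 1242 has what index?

18

Set n(4n−3) = 1242, giving 4n² − 3n − 1242 = 0.
The discriminant is 9 + 16·1242 = 19881, and √19881 = 141.
So n = (3 + 141) / 8 = 144/8 = 18.
Check: 18·(4·18 − 3) = 1242. ✓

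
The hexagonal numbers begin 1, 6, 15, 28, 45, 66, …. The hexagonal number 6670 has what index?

Set n(2n−1) = 6670, giving 2n² − n − 6670 = 0.
The discriminant is 1 + 8·6670 = 53361, and √53361 = 231.
So n = (1 + 231) / 4 = 232/4 = 58.
Check: 58·(2·58 − 1) = 6670. ✓

58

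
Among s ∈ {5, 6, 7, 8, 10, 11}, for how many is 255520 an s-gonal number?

1

s = 5: P(5, 412) = 254410 and P(5, 413) = 255647; 255520 is not s-gonal.
s = 6: P(6, 357) = 254541 and P(6, 358) = 255970; 255520 is not s-gonal.
s = 7: P(7, 320) = 255520. ✓
s = 8: P(8, 292) = 255208 and P(8, 293) = 256961; 255520 is not s-gonal.
s = 10: P(10, 253) = 255277 and P(10, 254) = 257302; 255520 is not s-gonal.
s = 11: P(11, 238) = 254065 and P(11, 239) = 256208; 255520 is not s-gonal.
Hits: s ∈ {7} → 1.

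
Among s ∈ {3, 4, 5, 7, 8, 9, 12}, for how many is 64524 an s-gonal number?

1

s = 3: P(3, 358) = 64261 and P(3, 359) = 64620; 64524 is not s-gonal.
s = 4: P(4, 254) = 64516 and P(4, 255) = 65025; 64524 is not s-gonal.
s = 5: P(5, 207) = 64170 and P(5, 208) = 64792; 64524 is not s-gonal.
s = 7: P(7, 160) = 63760 and P(7, 161) = 64561; 64524 is not s-gonal.
s = 8: P(8, 146) = 63656 and P(8, 147) = 64533; 64524 is not s-gonal.
s = 9: P(9, 136) = 64396 and P(9, 137) = 65349; 64524 is not s-gonal.
s = 12: P(12, 114) = 64524. ✓
Hits: s ∈ {12} → 1.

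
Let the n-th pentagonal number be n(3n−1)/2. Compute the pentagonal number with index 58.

The 58th pentagonal number is n(3n−1)/2 with n = 58.
58·(3·58 − 1)/2 = 58·173/2 = 5017.

5017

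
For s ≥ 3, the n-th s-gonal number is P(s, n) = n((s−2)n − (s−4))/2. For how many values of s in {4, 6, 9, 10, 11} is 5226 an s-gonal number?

s = 4: P(4, 72) = 5184 and P(4, 73) = 5329; 5226 is not s-gonal.
s = 6: P(6, 51) = 5151 and P(6, 52) = 5356; 5226 is not s-gonal.
s = 9: P(9, 39) = 5226. ✓
s = 10: P(10, 36) = 5076 and P(10, 37) = 5365; 5226 is not s-gonal.
s = 11: P(11, 34) = 5083 and P(11, 35) = 5390; 5226 is not s-gonal.
Hits: s ∈ {9} → 1.

1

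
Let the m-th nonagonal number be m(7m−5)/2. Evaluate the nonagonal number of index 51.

8976

The 51st nonagonal number is n(7n−5)/2 with n = 51.
51·(7·51 − 5)/2 = 51·352/2 = 51·176 = 8976.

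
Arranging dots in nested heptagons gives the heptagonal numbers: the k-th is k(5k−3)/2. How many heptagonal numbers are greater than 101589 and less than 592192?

285

The n-th heptagonal number is n(5n−3)/2.
Smallest index with value > 101589: n = 202 (giving 101707).
Largest index with value < 592192: n = 486 (giving 589761).
Indices 202 through 486: 285 terms.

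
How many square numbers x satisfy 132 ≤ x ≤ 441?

10

The n-th square number is n².
Smallest index with value ≥ 132: n = 12 (giving 144).
Largest index with value ≤ 441: n = 21 (giving 441).
Indices 12 through 21: 10 terms.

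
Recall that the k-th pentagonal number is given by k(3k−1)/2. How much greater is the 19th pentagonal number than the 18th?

55

Consecutive pentagonal numbers differ by 3n − 2: here 3·19 − 2 = 55.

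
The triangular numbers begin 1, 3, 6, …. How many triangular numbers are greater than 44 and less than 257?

The n-th triangular number is n(n+1)/2.
Smallest index with value > 44: n = 9 (giving 45).
Largest index with value < 257: n = 22 (giving 253).
Indices 9 through 22: 14 terms.

14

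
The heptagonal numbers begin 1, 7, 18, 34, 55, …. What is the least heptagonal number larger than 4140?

Solve n(5n−3)/2 > 4140 for integer n.
The largest n with value ≤ 4140 is 40 (since 3940 ≤ 4140 < 4141), so the first above is n = 41, value 4141.

4141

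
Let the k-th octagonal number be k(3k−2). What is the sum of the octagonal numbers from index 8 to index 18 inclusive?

Σ i(3i−2) = 3Σi² − 2Σi over i = 8..18.
Σi = 171 − 28 = 143 and Σi² = 2109 − 140 = 1969.
3·1969 − 2·143 = 5621.

5621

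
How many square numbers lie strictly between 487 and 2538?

28

The n-th square number is n².
Smallest index with value > 487: n = 23 (giving 529).
Largest index with value < 2538: n = 50 (giving 2500).
Indices 23 through 50: 28 terms.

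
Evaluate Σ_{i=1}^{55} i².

Σ_{i=1}^{55} i² = 55·56·111/6 = 56980.

56980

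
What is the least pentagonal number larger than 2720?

2752

Solve n(3n−1)/2 > 2720 for integer n.
The largest n with value ≤ 2720 is 42 (since 2625 ≤ 2720 < 2752), so the first above is n = 43, value 2752.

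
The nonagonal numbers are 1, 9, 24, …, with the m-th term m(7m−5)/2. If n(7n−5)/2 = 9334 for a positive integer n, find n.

52

Set n(7n−5)/2 = 9334, giving 7n² − 5n − 18668 = 0.
The discriminant is 25 + 56·9334 = 522729, and √522729 = 723.
So n = (5 + 723) / 14 = 728/14 = 52.
Check: 52·(7·52 − 5)/2 = 9334. ✓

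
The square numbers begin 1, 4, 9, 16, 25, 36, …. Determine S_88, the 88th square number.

7744

The 88th square number is n² with n = 88.
88² = 7744.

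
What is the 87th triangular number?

3828

87·88/2 = 7656/2 = 3828.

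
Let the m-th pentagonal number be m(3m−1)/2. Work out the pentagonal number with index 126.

23751

126·(3·126 − 1)/2 = 126·377/2 = 23751.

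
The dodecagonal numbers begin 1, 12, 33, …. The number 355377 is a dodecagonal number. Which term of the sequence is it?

Set n(5n−4) = 355377, giving 5n² − 4n − 355377 = 0.
So n = (4 + 2666) / 10 = 2670/10 = 267.

267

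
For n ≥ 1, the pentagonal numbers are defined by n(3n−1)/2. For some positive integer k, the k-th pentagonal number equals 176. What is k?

11

Set n(3n−1)/2 = 176, giving 3n² − n − 352 = 0.
So n = (1 + 65) / 6 = 66/6 = 11.
Check: 11·(3·11 − 1)/2 = 176. ✓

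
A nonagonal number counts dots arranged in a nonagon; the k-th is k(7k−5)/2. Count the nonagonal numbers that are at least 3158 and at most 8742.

The n-th nonagonal number is n(7n−5)/2.
Smallest index with value ≥ 3158: n = 31 (giving 3286).
Largest index with value ≤ 8742: n = 50 (giving 8625).
Indices 31 through 50: 20 terms.

20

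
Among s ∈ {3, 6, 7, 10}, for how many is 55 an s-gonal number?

s = 3: P(3, 10) = 55. ✓
s = 6: P(6, 5) = 45 and P(6, 6) = 66; 55 is not s-gonal.
s = 7: P(7, 5) = 55. ✓
s = 10: P(10, 4) = 52 and P(10, 5) = 85; 55 is not s-gonal.
Hits: s ∈ {3, 7} → 2.

2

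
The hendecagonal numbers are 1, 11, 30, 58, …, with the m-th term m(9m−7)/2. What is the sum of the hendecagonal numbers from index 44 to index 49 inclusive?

Σ i(9i−7)/2 = (9Σi² − 7Σi) / 2 over i = 44..49.
Σi = 1225 − 946 = 279 and Σi² = 40425 − 27434 = 12991.
(9·12991 − 7·279) / 2 = 114966/2 = 57483.

57483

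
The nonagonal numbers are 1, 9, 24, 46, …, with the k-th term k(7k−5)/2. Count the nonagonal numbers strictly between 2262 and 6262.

The n-th nonagonal number is n(7n−5)/2.
Smallest index with value > 2262: n = 26 (giving 2301).
Largest index with value < 6262: n = 42 (giving 6069).
Indices 26 through 42: 17 terms.

17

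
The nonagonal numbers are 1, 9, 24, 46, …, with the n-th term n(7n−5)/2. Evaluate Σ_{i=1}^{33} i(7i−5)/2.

42449

Σ i(7i−5)/2 = (7Σi² − 5Σi) / 2 over i = 1..33.
Σi = 561 and Σi² = 12529.
(7·12529 − 5·561) / 2 = 84898/2 = 42449.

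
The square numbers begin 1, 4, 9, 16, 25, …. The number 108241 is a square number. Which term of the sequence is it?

We need n² = 108241, so n = √108241 = 329.

329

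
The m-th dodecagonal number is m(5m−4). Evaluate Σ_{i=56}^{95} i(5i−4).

1154620

Σ i(5i−4) = 5Σi² − 4Σi over i = 56..95.
Σi = 4560 − 1540 = 3020 and Σi² = 290320 − 56980 = 233340.
5·233340 − 4·3020 = 1154620.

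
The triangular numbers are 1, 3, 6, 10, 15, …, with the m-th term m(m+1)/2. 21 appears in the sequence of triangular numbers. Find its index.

6

Set n(n+1)/2 = 21, giving n² + n − 42 = 0.
The discriminant is 1 + 8·21 = 169, and √169 = 13.
So n = (-1 + 13) / 2 = 12/2 = 6.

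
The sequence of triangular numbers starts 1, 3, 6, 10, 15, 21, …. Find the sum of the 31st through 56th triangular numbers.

Σ i(i+1)/2 = (Σi² + Σi) / 2 over i = 31..56.
Σi = 1596 − 465 = 1131 and Σi² = 60116 − 9455 = 50661.
(1·50661 + 1·1131) / 2 = 51792/2 = 25896.

25896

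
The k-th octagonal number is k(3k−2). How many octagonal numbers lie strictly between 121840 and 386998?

158

The n-th octagonal number is n(3n−2).
Smallest index with value > 121840: n = 202 (giving 122008).
Largest index with value < 386998: n = 359 (giving 385925).
Indices 202 through 359: 158 terms.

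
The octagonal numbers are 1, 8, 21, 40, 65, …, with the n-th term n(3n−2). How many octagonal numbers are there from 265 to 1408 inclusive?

The n-th octagonal number is n(3n−2).
Smallest index with value ≥ 265: n = 10 (giving 280).
Largest index with value ≤ 1408: n = 22 (giving 1408).
Indices 10 through 22: 13 terms.

13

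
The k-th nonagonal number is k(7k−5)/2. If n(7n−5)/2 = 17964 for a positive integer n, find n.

72

Set n(7n−5)/2 = 17964, giving 7n² − 5n − 35928 = 0.
The discriminant is 25 + 56·17964 = 1006009, and √1006009 = 1003.
So n = (5 + 1003) / 14 = 1008/14 = 72.
Check: 72·(7·72 − 5)/2 = 17964. ✓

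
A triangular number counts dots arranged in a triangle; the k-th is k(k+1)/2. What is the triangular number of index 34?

595

The 34th triangular number is n(n+1)/2 with n = 34.
34·35/2 = 1190/2 = 595.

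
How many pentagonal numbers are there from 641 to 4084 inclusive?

32

The n-th pentagonal number is n(3n−1)/2.
Smallest index with value ≥ 641: n = 21 (giving 651).
Largest index with value ≤ 4084: n = 52 (giving 4030).
Indices 21 through 52: 32 terms.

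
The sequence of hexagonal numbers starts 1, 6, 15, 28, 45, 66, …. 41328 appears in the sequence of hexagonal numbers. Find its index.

144

Set n(2n−1) = 41328, giving 2n² − n − 41328 = 0.
The discriminant is 1 + 8·41328 = 330625, and √330625 = 575.
So n = (1 + 575) / 4 = 576/4 = 144.
Check: 144·(2·144 − 1) = 41328. ✓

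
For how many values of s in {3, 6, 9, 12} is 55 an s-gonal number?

1

s = 3: P(3, 10) = 55. ✓
s = 6: P(6, 5) = 45 and P(6, 6) = 66; 55 is not s-gonal.
s = 9: P(9, 4) = 46 and P(9, 5) = 75; 55 is not s-gonal.
s = 12: P(12, 3) = 33 and P(12, 4) = 64; 55 is not s-gonal.
Hits: s ∈ {3} → 1.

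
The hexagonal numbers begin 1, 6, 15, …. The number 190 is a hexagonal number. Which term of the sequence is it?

Set n(2n−1) = 190, giving 2n² − n − 190 = 0.
The discriminant is 1 + 8·190 = 1521, and √1521 = 39.
So n = (1 + 39) / 4 = 40/4 = 10.
Check: 10·(2·10 − 1) = 190. ✓

10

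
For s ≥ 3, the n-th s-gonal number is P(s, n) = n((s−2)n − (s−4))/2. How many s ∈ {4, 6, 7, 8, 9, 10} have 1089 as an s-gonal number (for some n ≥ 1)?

s = 4: P(4, 33) = 1089. ✓
s = 6: P(6, 23) = 1035 and P(6, 24) = 1128; 1089 is not s-gonal.
s = 7: P(7, 21) = 1071 and P(7, 22) = 1177; 1089 is not s-gonal.
s = 8: P(8, 19) = 1045 and P(8, 20) = 1160; 1089 is not s-gonal.
s = 9: P(9, 18) = 1089. ✓
s = 10: P(10, 16) = 976 and P(10, 17) = 1105; 1089 is not s-gonal.
Hits: s ∈ {4, 9} → 2.

2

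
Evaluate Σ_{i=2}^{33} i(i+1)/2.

Σ i(i+1)/2 = (Σi² + Σi) / 2 over i = 2..33.
Σi = 561 − 1 = 560 and Σi² = 12529 − 1 = 12528.
(1·12528 + 1·560) / 2 = 13088/2 = 6544.

6544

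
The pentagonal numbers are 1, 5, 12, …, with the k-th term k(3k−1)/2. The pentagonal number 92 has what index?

8

Set n(3n−1)/2 = 92, giving 3n² − n − 184 = 0.
The discriminant is 1 + 24·92 = 2209, and √2209 = 47.
So n = (1 + 47) / 6 = 48/6 = 8.
Check: 8·(3·8 − 1)/2 = 92. ✓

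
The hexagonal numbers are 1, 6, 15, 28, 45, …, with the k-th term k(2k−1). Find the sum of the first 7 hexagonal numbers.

Σ i(2i−1) = 2Σi² − Σi over i = 1..7.
Σi = 28 and Σi² = 140.
2·140 − 1·28 = 252.

252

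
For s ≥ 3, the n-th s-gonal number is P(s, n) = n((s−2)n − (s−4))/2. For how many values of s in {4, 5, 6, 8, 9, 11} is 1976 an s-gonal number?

s = 4: P(4, 44) = 1936 and P(4, 45) = 2025; 1976 is not s-gonal.
s = 5: P(5, 36) = 1926 and P(5, 37) = 2035; 1976 is not s-gonal.
s = 6: P(6, 31) = 1891 and P(6, 32) = 2016; 1976 is not s-gonal.
s = 8: P(8, 26) = 1976. ✓
s = 9: P(9, 24) = 1956 and P(9, 25) = 2125; 1976 is not s-gonal.
s = 11: P(11, 21) = 1911 and P(11, 22) = 2101; 1976 is not s-gonal.
Hits: s ∈ {8} → 1.

1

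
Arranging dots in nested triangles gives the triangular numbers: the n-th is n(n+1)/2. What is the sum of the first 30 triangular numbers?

4960

Σ i(i+1)/2 = (Σi² + Σi) / 2 over i = 1..30.
Σi = 465 and Σi² = 9455.
(1·9455 + 1·465) / 2 = 9920/2 = 4960.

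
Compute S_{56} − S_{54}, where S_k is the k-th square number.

220

56² = 3136 and 54² = 2916.
Difference: 3136 − 2916 = 220.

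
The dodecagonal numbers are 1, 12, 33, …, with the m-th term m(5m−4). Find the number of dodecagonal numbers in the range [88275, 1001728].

315

The n-th dodecagonal number is n(5n−4).
Smallest index with value ≥ 88275: n = 134 (giving 89244).
Largest index with value ≤ 1001728: n = 448 (giving 1001728).
Indices 134 through 448: 315 terms.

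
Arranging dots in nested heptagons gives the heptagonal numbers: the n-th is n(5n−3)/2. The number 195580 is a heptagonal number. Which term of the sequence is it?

Set n(5n−3)/2 = 195580, giving 5n² − 3n − 391160 = 0.
The discriminant is 9 + 40·195580 = 7823209, and √7823209 = 2797.
So n = (3 + 2797) / 10 = 2800/10 = 280.

280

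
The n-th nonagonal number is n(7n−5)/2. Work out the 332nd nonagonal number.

384954

332·(7·332 − 5)/2 = 332·2319/2 = 384954.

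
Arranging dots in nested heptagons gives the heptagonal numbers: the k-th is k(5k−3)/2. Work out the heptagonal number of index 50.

6175

50·(5·50 − 3)/2 = 50·247/2 = 6175.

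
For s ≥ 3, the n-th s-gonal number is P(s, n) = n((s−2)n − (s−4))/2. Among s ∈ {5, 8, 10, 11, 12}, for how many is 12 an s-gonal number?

2

s = 5: P(5, 3) = 12. ✓
s = 8: P(8, 2) = 8 and P(8, 3) = 21; 12 is not s-gonal.
s = 10: P(10, 2) = 10 and P(10, 3) = 27; 12 is not s-gonal.
s = 11: P(11, 2) = 11 and P(11, 3) = 30; 12 is not s-gonal.
s = 12: P(12, 2) = 12. ✓
Hits: s ∈ {5, 12} → 2.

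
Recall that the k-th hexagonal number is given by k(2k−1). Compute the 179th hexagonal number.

The 179th hexagonal number is n(2n−1) with n = 179.
179·(2·179 − 1) = 179·357 = 63903.

63903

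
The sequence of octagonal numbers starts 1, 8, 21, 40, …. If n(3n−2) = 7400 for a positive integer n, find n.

Set n(3n−2) = 7400, giving 3n² − 2n − 7400 = 0.
The discriminant is 4 + 12·7400 = 88804, and √88804 = 298.
So n = (2 + 298) / 6 = 300/6 = 50.
Check: 50·(3·50 − 2) = 7400. ✓

50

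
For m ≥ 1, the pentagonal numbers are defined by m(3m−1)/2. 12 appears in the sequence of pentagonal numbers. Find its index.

3

Set n(3n−1)/2 = 12, giving 3n² − n − 24 = 0.
The discriminant is 1 + 24·12 = 289, and √289 = 17.
So n = (1 + 17) / 6 = 18/6 = 3.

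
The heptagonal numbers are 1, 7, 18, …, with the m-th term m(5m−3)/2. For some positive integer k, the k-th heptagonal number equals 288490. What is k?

Set n(5n−3)/2 = 288490, giving 5n² − 3n − 576980 = 0.
The discriminant is 9 + 40·288490 = 11539609, and √11539609 = 3397.
So n = (3 + 3397) / 10 = 3400/10 = 340.
Check: 340·(5·340 − 3)/2 = 288490. ✓

340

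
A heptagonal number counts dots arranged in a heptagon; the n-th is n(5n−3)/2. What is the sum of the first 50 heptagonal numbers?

105400

Σ i(5i−3)/2 = (5Σi² − 3Σi) / 2 over i = 1..50.
Σi = 1275 and Σi² = 42925.
(5·42925 − 3·1275) / 2 = 210800/2 = 105400.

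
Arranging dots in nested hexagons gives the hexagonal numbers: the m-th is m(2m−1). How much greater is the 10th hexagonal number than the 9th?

Consecutive hexagonal numbers differ by 4n − 3: here 4·10 − 3 = 37.

37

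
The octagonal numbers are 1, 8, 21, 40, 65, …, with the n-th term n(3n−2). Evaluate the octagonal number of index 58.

9976

58·(3·58 − 2) = 58·172 = 9976.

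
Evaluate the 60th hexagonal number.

The 60th hexagonal number is n(2n−1) with n = 60.
60·(2·60 − 1) = 60·119 = 7140.

7140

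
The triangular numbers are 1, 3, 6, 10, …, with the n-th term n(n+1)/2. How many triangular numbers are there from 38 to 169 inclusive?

The n-th triangular number is n(n+1)/2.
Smallest index with value ≥ 38: n = 9 (giving 45).
Largest index with value ≤ 169: n = 17 (giving 153).
Indices 9 through 17: 9 terms.

9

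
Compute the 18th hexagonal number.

630

The 18th hexagonal number is n(2n−1) with n = 18.
18·(2·18 − 1) = 18·35 = 630.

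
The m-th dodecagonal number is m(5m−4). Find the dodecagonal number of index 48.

48·(5·48 − 4) = 48·236 = 11328.

11328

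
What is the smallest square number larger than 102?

121

Solve n² > 102 for integer n.
The largest n with value ≤ 102 is 10 (since 100 ≤ 102 < 121), so the first above is n = 11, value 121.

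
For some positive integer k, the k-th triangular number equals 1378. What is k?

Set n(n+1)/2 = 1378, giving n² + n − 2756 = 0.
The discriminant is 1 + 8·1378 = 11025, and √11025 = 105.
So n = (-1 + 105) / 2 = 104/2 = 52.
Check: 52·53/2 = 1378. ✓

52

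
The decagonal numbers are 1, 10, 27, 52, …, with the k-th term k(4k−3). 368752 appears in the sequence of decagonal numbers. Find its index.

Set n(4n−3) = 368752, giving 4n² − 3n − 368752 = 0.
The discriminant is 9 + 16·368752 = 5900041, and √5900041 = 2429.
So n = (3 + 2429) / 8 = 2432/8 = 304.

304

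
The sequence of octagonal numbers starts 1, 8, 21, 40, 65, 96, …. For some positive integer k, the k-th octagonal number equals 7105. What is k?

Set n(3n−2) = 7105, giving 3n² − 2n − 7105 = 0.
The discriminant is 4 + 12·7105 = 85264, and √85264 = 292.
So n = (2 + 292) / 6 = 294/6 = 49.

49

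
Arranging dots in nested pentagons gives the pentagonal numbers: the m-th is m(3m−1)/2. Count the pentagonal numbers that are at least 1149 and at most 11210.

59

The n-th pentagonal number is n(3n−1)/2.
Smallest index with value ≥ 1149: n = 28 (giving 1162).
Largest index with value ≤ 11210: n = 86 (giving 11051).
Indices 28 through 86: 59 terms.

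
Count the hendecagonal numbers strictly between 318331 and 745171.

141

The n-th hendecagonal number is n(9n−7)/2.
Smallest index with value > 318331: n = 267 (giving 319866).
Largest index with value < 745171: n = 407 (giving 743996).
Indices 267 through 407: 141 terms.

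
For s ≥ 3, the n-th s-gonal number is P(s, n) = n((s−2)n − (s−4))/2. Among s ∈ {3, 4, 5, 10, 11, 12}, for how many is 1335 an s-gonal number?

s = 3: P(3, 51) = 1326 and P(3, 52) = 1378; 1335 is not s-gonal.
s = 4: P(4, 36) = 1296 and P(4, 37) = 1369; 1335 is not s-gonal.
s = 5: P(5, 30) = 1335. ✓
s = 10: P(10, 18) = 1242 and P(10, 19) = 1387; 1335 is not s-gonal.
s = 11: P(11, 17) = 1241 and P(11, 18) = 1395; 1335 is not s-gonal.
s = 12: P(12, 16) = 1216 and P(12, 17) = 1377; 1335 is not s-gonal.
Hits: s ∈ {5} → 1.

1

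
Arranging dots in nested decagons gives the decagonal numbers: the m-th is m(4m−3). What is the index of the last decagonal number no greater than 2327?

24

Solve n(4n−3) ≤ 2327 for integer n.
n = 24 gives 2232 ≤ 2327, while n = 25 gives 2425 > 2327; so the answer is index 24.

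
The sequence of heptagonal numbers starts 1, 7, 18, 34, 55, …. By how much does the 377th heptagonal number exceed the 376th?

1881

Consecutive heptagonal numbers differ by 5n − 4: here 5·377 − 4 = 1881.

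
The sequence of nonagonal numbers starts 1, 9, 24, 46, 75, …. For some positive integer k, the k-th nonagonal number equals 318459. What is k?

Set n(7n−5)/2 = 318459, giving 7n² − 5n − 636918 = 0.
The discriminant is 25 + 56·318459 = 17833729, and √17833729 = 4223.
So n = (5 + 4223) / 14 = 4228/14 = 302.

302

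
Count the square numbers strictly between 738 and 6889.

The n-th square number is n².
Smallest index with value > 738: n = 28 (giving 784).
Largest index with value < 6889: n = 82 (giving 6724).
Indices 28 through 82: 55 terms.

55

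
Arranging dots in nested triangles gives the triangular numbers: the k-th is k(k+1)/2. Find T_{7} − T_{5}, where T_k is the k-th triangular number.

7·8/2 = 28 and 5·6/2 = 15.
Difference: 28 − 15 = 13.

13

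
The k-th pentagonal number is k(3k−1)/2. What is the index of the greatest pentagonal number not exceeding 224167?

Solve n(3n−1)/2 ≤ 224167 for integer n.
n = 386 gives 223301 ≤ 224167, while n = 387 gives 224460 > 224167; so the answer is index 386.

386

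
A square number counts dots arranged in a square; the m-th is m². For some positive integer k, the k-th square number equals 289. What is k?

We need n² = 289, so n = √289 = 17.

17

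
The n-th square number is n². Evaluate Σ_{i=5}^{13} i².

Σ_{i=5}^{13} i² = 819 − 30 = 789.

789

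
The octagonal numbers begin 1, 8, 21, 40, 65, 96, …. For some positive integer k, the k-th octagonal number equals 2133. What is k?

Set n(3n−2) = 2133, giving 3n² − 2n − 2133 = 0.
So n = (2 + 160) / 6 = 162/6 = 27.

27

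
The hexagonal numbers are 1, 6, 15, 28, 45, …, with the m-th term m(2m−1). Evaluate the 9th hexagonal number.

153

The 9th hexagonal number is n(2n−1) with n = 9.
9·(2·9 − 1) = 9·17 = 153.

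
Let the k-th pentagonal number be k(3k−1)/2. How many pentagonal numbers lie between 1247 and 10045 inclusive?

The n-th pentagonal number is n(3n−1)/2.
Smallest index with value ≥ 1247: n = 29 (giving 1247).
Largest index with value ≤ 10045: n = 82 (giving 10045).
Indices 29 through 82: 54 terms.

54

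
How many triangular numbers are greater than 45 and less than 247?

12

The n-th triangular number is n(n+1)/2.
Smallest index with value > 45: n = 10 (giving 55).
Largest index with value < 247: n = 21 (giving 231).
Indices 10 through 21: 12 terms.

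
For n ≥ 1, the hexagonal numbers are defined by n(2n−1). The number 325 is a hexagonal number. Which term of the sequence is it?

13

Set n(2n−1) = 325, giving 2n² − n − 325 = 0.
So n = (1 + 51) / 4 = 52/4 = 13.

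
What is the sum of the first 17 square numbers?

1785

Σ_{i=1}^{17} i² = 17·18·35/6 = 1785.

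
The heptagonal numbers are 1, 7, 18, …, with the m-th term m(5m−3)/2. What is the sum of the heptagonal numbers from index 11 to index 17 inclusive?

3353

Σ i(5i−3)/2 = (5Σi² − 3Σi) / 2 over i = 11..17.
Σi = 153 − 55 = 98 and Σi² = 1785 − 385 = 1400.
(5·1400 − 3·98) / 2 = 6706/2 = 3353.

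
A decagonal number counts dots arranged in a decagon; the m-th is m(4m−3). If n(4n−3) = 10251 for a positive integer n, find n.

Set n(4n−3) = 10251, giving 4n² − 3n − 10251 = 0.
So n = (3 + 405) / 8 = 408/8 = 51.
Check: 51·(4·51 − 3) = 10251. ✓

51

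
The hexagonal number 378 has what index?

14

Set n(2n−1) = 378, giving 2n² − n − 378 = 0.
The discriminant is 1 + 8·378 = 3025, and √3025 = 55.
So n = (1 + 55) / 4 = 56/4 = 14.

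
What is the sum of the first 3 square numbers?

14

Σ_{i=1}^{3} i² = 3·4·7/6 = 14.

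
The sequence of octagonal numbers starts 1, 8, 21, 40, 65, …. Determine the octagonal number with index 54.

The 54th octagonal number is n(3n−2) with n = 54.
54·(3·54 − 2) = 54·160 = 8640.

8640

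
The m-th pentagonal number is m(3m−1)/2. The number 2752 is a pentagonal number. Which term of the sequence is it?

Set n(3n−1)/2 = 2752, giving 3n² − n − 5504 = 0.
The discriminant is 1 + 24·2752 = 66049, and √66049 = 257.
So n = (1 + 257) / 6 = 258/6 = 43.
Check: 43·(3·43 − 1)/2 = 2752. ✓

43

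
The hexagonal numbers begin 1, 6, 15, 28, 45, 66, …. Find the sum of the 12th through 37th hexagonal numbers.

Σ i(2i−1) = 2Σi² − Σi over i = 12..37.
Σi = 703 − 66 = 637 and Σi² = 17575 − 506 = 17069.
2·17069 − 1·637 = 33501.

33501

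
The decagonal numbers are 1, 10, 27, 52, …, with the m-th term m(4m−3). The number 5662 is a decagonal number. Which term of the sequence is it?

Set n(4n−3) = 5662, giving 4n² − 3n − 5662 = 0.
So n = (3 + 301) / 8 = 304/8 = 38.

38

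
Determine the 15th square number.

The 15th square number is n² with n = 15.
15² = 225.

225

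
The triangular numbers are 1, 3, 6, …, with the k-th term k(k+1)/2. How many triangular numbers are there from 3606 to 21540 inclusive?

123

The n-th triangular number is n(n+1)/2.
Smallest index with value ≥ 3606: n = 85 (giving 3655).
Largest index with value ≤ 21540: n = 207 (giving 21528).
Indices 85 through 207: 123 terms.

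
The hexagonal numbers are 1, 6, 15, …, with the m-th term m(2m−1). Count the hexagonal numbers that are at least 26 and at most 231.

8

The n-th hexagonal number is n(2n−1).
Smallest index with value ≥ 26: n = 4 (giving 28).
Largest index with value ≤ 231: n = 11 (giving 231).
Indices 4 through 11: 8 terms.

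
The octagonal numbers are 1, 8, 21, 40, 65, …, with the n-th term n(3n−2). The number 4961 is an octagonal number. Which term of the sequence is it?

41

Set n(3n−2) = 4961, giving 3n² − 2n − 4961 = 0.
The discriminant is 4 + 12·4961 = 59536, and √59536 = 244.
So n = (2 + 244) / 6 = 246/6 = 41.
Check: 41·(3·41 − 2) = 4961. ✓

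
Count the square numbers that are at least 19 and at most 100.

The n-th square number is n².
Smallest index with value ≥ 19: n = 5 (giving 25).
Largest index with value ≤ 100: n = 10 (giving 100).
Indices 5 through 10: 6 terms.

6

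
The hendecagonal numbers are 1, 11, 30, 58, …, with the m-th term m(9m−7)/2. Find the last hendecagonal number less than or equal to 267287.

267058

Solve n(9n−7)/2 ≤ 267287 for integer n.
n = 244 gives 267058 ≤ 267287, while n = 245 gives 269255 > 267287; so the answer is 267058.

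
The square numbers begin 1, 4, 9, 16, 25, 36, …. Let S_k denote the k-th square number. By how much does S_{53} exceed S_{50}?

309

53² = 2809 and 50² = 2500.
Difference: 2809 − 2500 = 309.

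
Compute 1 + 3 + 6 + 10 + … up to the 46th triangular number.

Σ i(i+1)/2 = (Σi² + Σi) / 2 over i = 1..46.
Σi = 1081 and Σi² = 33511.
(1·33511 + 1·1081) / 2 = 34592/2 = 17296.

17296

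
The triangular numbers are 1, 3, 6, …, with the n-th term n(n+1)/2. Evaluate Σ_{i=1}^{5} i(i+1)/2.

35

Σ i(i+1)/2 = (Σi² + Σi) / 2 over i = 1..5.
Σi = 15 and Σi² = 55.
(1·55 + 1·15) / 2 = 70/2 = 35.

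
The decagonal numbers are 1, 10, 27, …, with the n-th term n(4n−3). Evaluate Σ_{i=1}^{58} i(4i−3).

Σ i(4i−3) = 4Σi² − 3Σi over i = 1..58.
Σi = 1711 and Σi² = 66729.
4·66729 − 3·1711 = 261783.

261783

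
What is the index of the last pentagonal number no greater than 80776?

232

Solve n(3n−1)/2 ≤ 80776 for integer n.
n = 232 gives 80620 ≤ 80776, while n = 233 gives 81317 > 80776; so the answer is index 232.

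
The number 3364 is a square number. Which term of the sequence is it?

We need n² = 3364, so n = √3364 = 58.
Check: 58² = 3364. ✓

58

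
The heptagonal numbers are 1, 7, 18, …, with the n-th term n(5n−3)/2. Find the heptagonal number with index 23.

The 23rd heptagonal number is n(5n−3)/2 with n = 23.
23·(5·23 − 3)/2 = 23·112/2 = 23·56 = 1288.

1288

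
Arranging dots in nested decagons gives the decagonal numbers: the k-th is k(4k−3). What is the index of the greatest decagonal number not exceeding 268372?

Solve n(4n−3) ≤ 268372 for integer n.
n = 259 gives 267547 ≤ 268372, while n = 260 gives 269620 > 268372; so the answer is index 259.

259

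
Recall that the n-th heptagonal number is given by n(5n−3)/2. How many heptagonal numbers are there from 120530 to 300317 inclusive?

127

The n-th heptagonal number is n(5n−3)/2.
Smallest index with value ≥ 120530: n = 220 (giving 120670).
Largest index with value ≤ 300317: n = 346 (giving 298771).
Indices 220 through 346: 127 terms.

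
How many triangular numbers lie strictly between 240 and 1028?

The n-th triangular number is n(n+1)/2.
Smallest index with value > 240: n = 22 (giving 253).
Largest index with value < 1028: n = 44 (giving 990).
Indices 22 through 44: 23 terms.

23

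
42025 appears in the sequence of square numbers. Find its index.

We need n² = 42025, so n = √42025 = 205.

205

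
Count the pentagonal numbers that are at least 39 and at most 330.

10

The n-th pentagonal number is n(3n−1)/2.
Smallest index with value ≥ 39: n = 6 (giving 51).
Largest index with value ≤ 330: n = 15 (giving 330).
Indices 6 through 15: 10 terms.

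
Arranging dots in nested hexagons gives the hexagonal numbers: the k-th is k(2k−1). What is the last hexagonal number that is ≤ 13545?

13366

Solve n(2n−1) ≤ 13545 for integer n.
n = 82 gives 13366 ≤ 13545, while n = 83 gives 13695 > 13545; so the answer is 13366.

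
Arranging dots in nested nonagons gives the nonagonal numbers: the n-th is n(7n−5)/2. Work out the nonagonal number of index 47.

7614

47·(7·47 − 5)/2 = 47·324/2 = 47·162 = 7614.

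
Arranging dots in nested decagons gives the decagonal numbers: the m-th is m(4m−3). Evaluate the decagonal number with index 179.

127627

The 179th decagonal number is n(4n−3) with n = 179.
179·(4·179 − 3) = 179·713 = 127627.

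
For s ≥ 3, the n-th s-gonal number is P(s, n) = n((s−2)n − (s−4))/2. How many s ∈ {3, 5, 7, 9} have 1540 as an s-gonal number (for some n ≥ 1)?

1

s = 3: P(3, 55) = 1540. ✓
s = 5: P(5, 32) = 1520 and P(5, 33) = 1617; 1540 is not s-gonal.
s = 7: P(7, 25) = 1525 and P(7, 26) = 1651; 1540 is not s-gonal.
s = 9: P(9, 21) = 1491 and P(9, 22) = 1639; 1540 is not s-gonal.
Hits: s ∈ {3} → 1.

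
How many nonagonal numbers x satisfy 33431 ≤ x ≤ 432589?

253

The n-th nonagonal number is n(7n−5)/2.
Smallest index with value ≥ 33431: n = 99 (giving 34056).
Largest index with value ≤ 432589: n = 351 (giving 430326).
Indices 99 through 351: 253 terms.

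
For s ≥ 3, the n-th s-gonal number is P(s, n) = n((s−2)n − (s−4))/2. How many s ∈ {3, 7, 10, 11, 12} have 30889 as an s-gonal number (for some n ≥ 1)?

1

s = 3: P(3, 248) = 30876 and P(3, 249) = 31125; 30889 is not s-gonal.
s = 7: P(7, 111) = 30636 and P(7, 112) = 31192; 30889 is not s-gonal.
s = 10: P(10, 88) = 30712 and P(10, 89) = 31417; 30889 is not s-gonal.
s = 11: P(11, 83) = 30710 and P(11, 84) = 31458; 30889 is not s-gonal.
s = 12: P(12, 79) = 30889. ✓
Hits: s ∈ {12} → 1.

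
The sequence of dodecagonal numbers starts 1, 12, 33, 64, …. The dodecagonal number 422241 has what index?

Set n(5n−4) = 422241, giving 5n² − 4n − 422241 = 0.
So n = (4 + 2906) / 10 = 2910/10 = 291.

291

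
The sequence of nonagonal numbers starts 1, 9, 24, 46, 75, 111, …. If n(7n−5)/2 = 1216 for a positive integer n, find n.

19

Set n(7n−5)/2 = 1216, giving 7n² − 5n − 2432 = 0.
The discriminant is 25 + 56·1216 = 68121, and √68121 = 261.
So n = (5 + 261) / 14 = 266/14 = 19.
Check: 19·(7·19 − 5)/2 = 1216. ✓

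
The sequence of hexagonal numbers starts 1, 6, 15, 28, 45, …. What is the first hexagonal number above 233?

276

Solve n(2n−1) > 233 for integer n.
The largest n with value ≤ 233 is 11 (since 231 ≤ 233 < 276), so the first above is n = 12, value 276.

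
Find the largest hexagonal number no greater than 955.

946

Solve n(2n−1) ≤ 955 for integer n.
n = 22 gives 946 ≤ 955, while n = 23 gives 1035 > 955; so the answer is 946.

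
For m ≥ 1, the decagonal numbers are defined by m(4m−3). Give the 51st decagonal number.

The 51st decagonal number is n(4n−3) with n = 51.
51·(4·51 − 3) = 51·201 = 10251.

10251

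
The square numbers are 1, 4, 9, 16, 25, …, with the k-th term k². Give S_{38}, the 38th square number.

1444

The 38th square number is n² with n = 38.
38² = 1444.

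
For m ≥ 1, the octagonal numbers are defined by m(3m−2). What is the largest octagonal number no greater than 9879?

Solve n(3n−2) ≤ 9879 for integer n.
n = 57 gives 9633 ≤ 9879, while n = 58 gives 9976 > 9879; so the answer is 9633.

9633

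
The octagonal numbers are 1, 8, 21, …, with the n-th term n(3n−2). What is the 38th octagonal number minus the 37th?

223

Consecutive octagonal numbers differ by 6n − 5: here 6·38 − 5 = 223.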